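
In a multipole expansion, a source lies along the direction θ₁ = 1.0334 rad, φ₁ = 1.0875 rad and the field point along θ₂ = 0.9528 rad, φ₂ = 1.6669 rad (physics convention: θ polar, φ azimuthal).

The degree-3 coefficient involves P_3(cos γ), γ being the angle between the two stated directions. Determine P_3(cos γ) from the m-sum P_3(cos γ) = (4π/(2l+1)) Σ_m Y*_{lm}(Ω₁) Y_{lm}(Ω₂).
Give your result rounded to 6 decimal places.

0.394413

Expand P_3 via completeness: Σ_{m} conj(Y_{3,m}) at Ω₁ times Y_{3,m} at Ω₂ —
  term(m=-3) = -0.00996 - 0.05891j   from Y*(Ω₁)=-0.26256 - 0.03190j, Y(Ω₂)=0.06423 + 0.21657j
  term(m=-2) = 0.06081 - 0.13915j   from Y*(Ω₁)=-0.21933 + 0.31772j, Y(Ω₂)=-0.38611 + 0.07514j
  term(m=-1) = 0.01288 - 0.00843j   from Y*(Ω₁)=0.04002 + 0.07626j, Y(Ω₂)=-0.01715 - 0.17791j
  term(m=+0) = 0.09223 + 0.00000j   from Y*(Ω₁)=-0.32280 + 0.00000j, Y(Ω₂)=-0.28573 + 0.00000j
  term(m=+1) = 0.01288 + 0.00843j   from Y*(Ω₁)=-0.04002 + 0.07626j, Y(Ω₂)=0.01715 - 0.17791j
  term(m=+2) = 0.06081 + 0.13915j   from Y*(Ω₁)=-0.21933 - 0.31772j, Y(Ω₂)=-0.38611 - 0.07514j
  term(m=+3) = -0.00996 + 0.05891j   from Y*(Ω₁)=0.26256 - 0.03190j, Y(Ω₂)=-0.06423 + 0.21657j
Accumulated sum 0.21970 + 0.00000j; after 4π/(2l+1) scaling, 0.39441 + 0.00000j ⇒ P_3 = 0.394413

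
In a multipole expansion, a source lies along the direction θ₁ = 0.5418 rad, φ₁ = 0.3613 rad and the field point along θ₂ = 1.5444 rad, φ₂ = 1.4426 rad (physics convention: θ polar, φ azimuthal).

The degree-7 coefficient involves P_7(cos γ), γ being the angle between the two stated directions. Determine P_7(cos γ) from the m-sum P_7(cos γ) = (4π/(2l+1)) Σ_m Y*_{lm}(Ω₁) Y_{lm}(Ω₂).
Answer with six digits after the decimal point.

Summing Y*_{l m}(θ₁,φ₁)·Y_{l m}(θ₂,φ₂) over m ∈ [−7, 7]; prefactor 4π/(2·7+1) = 0.837758:
  m=-7: (-0.00397 + 0.00279j) × (-0.38992 + 0.31110j) = 0.00068 - 0.00232j  (running Σ = 0.00068 - 0.00232j)
  m=-6: (-0.01695 + 0.02493j) × (-0.03541 - 0.03428j) = 0.00145 - 0.00030j  (running Σ = 0.00213 - 0.00262j)
  m=-5: (-0.02669 + 0.11115j) × (-0.21705 + 0.29093j) = -0.02654 - 0.03189j  (running Σ = -0.02441 - 0.03451j)
  m=-4: (0.03644 + 0.28863j) × (-0.05041 - 0.02838j) = 0.00635 - 0.01558j  (running Σ = -0.01805 - 0.05010j)
  m=-3: (0.22437 + 0.42382j) × (-0.12249 + 0.30263j) = -0.15574 + 0.01599j  (running Σ = -0.17380 - 0.03411j)
  m=-2: (0.30241 + 0.26662j) × (-0.05957 - 0.01562j) = -0.01385 - 0.02061j  (running Σ = -0.18765 - 0.05471j)
  m=-1: (-0.09058 - 0.03423j) × (-0.04005 + 0.31070j) = 0.01426 - 0.02677j  (running Σ = -0.17338 - 0.08149j)
  m=0: (-0.43889 + 0.00000j) × (-0.06268 + 0.00000j) = 0.02751 + 0.00000j  (running Σ = -0.14587 - 0.08149j)
  m=1: (0.09058 - 0.03423j) × (0.04005 + 0.31070j) = 0.01426 + 0.02677j  (running Σ = -0.13161 - 0.05471j)
  m=2: (0.30241 - 0.26662j) × (-0.05957 + 0.01562j) = -0.01385 + 0.02061j  (running Σ = -0.14546 - 0.03411j)
  m=3: (-0.22437 + 0.42382j) × (0.12249 + 0.30263j) = -0.15574 - 0.01599j  (running Σ = -0.30121 - 0.05010j)
  m=4: (0.03644 - 0.28863j) × (-0.05041 + 0.02838j) = 0.00635 + 0.01558j  (running Σ = -0.29485 - 0.03451j)
  m=5: (0.02669 + 0.11115j) × (0.21705 + 0.29093j) = -0.02654 + 0.03189j  (running Σ = -0.32139 - 0.00262j)
  m=6: (-0.01695 - 0.02493j) × (-0.03541 + 0.03428j) = 0.00145 + 0.00030j  (running Σ = -0.31994 - 0.00232j)
  m=7: (0.00397 + 0.00279j) × (0.38992 + 0.31110j) = 0.00068 + 0.00232j  (running Σ = -0.31926 + 0.00000j)
Total Σ_m = -0.31926 + 0.00000j. Multiply by 0.837758: -0.26746 + 0.00000j. P_7(cos γ) = -0.267461

-0.267461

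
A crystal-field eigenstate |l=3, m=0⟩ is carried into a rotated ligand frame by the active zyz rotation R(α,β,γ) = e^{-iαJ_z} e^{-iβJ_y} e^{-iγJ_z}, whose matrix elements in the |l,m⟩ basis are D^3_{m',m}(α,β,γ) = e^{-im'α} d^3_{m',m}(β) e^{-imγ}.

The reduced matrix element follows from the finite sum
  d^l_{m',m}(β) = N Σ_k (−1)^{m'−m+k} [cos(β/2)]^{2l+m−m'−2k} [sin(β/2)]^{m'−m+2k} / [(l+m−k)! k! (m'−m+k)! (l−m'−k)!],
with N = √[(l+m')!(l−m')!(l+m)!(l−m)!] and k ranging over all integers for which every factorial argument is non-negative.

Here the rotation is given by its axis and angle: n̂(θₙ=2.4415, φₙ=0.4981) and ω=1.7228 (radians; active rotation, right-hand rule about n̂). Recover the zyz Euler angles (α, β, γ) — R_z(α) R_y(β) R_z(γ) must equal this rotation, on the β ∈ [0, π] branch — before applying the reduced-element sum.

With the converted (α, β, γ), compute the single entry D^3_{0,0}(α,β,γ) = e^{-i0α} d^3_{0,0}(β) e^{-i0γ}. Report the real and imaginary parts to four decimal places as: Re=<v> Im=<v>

Re=-0.4274 Im=0.0000

Axis–angle → zyz. n̂ = (sinθₙcosφₙ, sinθₙsinφₙ, cosθₙ) = (+0.566002, +0.307814, -0.764782), ω = 1.7228.
R = I cosω + sinω [n̂]ₓ + (1−cosω) n̂n̂ᵀ gives
  R = [+0.217448, +0.956568, -0.194149; -0.555360, -0.042323, -0.830532; -0.802678, +0.288420, +0.522037]
β = atan2(√(R₁₃²+R₂₃²), R₃₃) = 1.021559; α = atan2(R₂₃, R₁₃) mod 2π = 4.482748; γ = atan2(R₃₂, −R₃₁) mod 2π = 0.344956
D^3_{0,0}(4.4827,1.0216,0.3450) = e^{-i·0·4.4827}·d^3_{0,0}(1.0216)·e^{-i·0·0.3450}. Compute d first:
With c≡cos(β/2)=0.872364 and s≡sin(β/2)=0.488857, N=[6·6·6·6]^{1/2}=36.000000
k: max(0,(0)−(0))=0 … min(3+(0),3−(0))=3
  k=0: (−1)^0·36.0000/(36)·0.8724^6·0.4889^0 = +0.440743
  k=1: (−1)^1·36.0000/(4)·0.8724^4·0.4889^2 = -1.245653
  k=2: (−1)^2·36.0000/(4)·0.8724^2·0.4889^4 = +0.391171
  k=3: (−1)^3·36.0000/(36)·0.8724^0·0.4889^6 = -0.013649
d^3_{0,0}(1.0216) = +0.440743 -1.245653 +0.391171 -0.013649 = -0.427388
D = (+1.000000+0.000000i)·(-0.427388)·(+1.000000+0.000000i) = -0.427388+0.000000i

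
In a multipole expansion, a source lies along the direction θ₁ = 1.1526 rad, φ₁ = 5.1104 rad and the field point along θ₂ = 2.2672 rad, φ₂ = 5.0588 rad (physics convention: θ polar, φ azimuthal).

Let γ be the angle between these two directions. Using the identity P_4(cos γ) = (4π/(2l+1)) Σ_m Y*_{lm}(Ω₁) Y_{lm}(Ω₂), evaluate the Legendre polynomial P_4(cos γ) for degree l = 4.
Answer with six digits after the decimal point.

Term-by-term m-sum for l=4 (normalisation 4π/9 = 1.396263):
  m=-4: Y*=(-0.006557, 0.308529)  Y=(0.028218, -0.150657)  product (0.046297, 0.009694)
  m=-3: Y*=(-0.360696, 0.142714)  Y=(0.312482, 0.183745)  product (-0.138934, -0.021680)
  m=-2: Y*=(-0.030191, -0.030840)  Y=(-0.284841, 0.236444)  product (0.015892, 0.001646)
  m=-1: Y*=(-0.125584, 0.298688)  Y=(0.009460, 0.026207)  product (-0.009016, -0.000466)
  m=+0: Y*=(-0.105340, -0.000000)  Y=(-0.361611, 0.000000)  product (0.038092, 0.000000)
  m=+1: Y*=(0.125584, 0.298688)  Y=(-0.009460, 0.026207)  product (-0.009016, 0.000466)
  m=+2: Y*=(-0.030191, 0.030840)  Y=(-0.284841, -0.236444)  product (0.015892, -0.001646)
  m=+3: Y*=(0.360696, 0.142714)  Y=(-0.312482, 0.183745)  product (-0.138934, 0.021680)
  m=+4: Y*=(-0.006557, -0.308529)  Y=(0.028218, 0.150657)  product (0.046297, -0.009694)
Σ over m = (-0.133430, 0.000000); ×(4π/9) → (-0.186303, 0.000000). Real part: -0.186303

-0.186303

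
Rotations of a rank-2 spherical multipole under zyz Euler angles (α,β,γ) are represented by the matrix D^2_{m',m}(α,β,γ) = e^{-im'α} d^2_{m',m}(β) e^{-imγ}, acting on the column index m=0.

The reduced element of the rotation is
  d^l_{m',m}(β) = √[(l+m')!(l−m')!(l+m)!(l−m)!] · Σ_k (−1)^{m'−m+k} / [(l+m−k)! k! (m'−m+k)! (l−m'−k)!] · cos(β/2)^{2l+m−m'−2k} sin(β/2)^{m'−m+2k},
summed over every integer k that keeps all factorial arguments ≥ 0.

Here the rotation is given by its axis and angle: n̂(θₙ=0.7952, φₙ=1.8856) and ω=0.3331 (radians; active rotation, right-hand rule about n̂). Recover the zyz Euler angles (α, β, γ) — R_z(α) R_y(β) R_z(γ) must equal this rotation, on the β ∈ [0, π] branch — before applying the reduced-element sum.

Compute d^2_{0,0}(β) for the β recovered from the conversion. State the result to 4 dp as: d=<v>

Axis–angle → zyz. n̂ = (sinθₙcosφₙ, sinθₙsinφₙ, cosθₙ) = (-0.221077, +0.678915, +0.700142), ω = 0.3331.
R = I cosω + sinω [n̂]ₓ + (1−cosω) n̂n̂ᵀ gives
  R = [+0.947720, -0.237178, +0.213480; +0.220678, +0.970369, +0.098414; -0.230496, -0.046159, +0.971978]
β = atan2(√(R₁₃²+R₂₃²), R₃₃) = 0.237293; α = atan2(R₂₃, R₁₃) mod 2π = 0.431964; γ = atan2(R₃₂, −R₃₁) mod 2π = 6.085542
d^2_{0,0}(β=0.2373) via the finite sum:
With c≡cos(β/2)=0.992970 and s≡sin(β/2)=0.118368, N=[2·2·2·2]^{1/2}=4.000000
The bounds max(0,m−m')=0 and min(l+m,l−m')=2 give 3 terms
  k=0: (−1)^0·4.0000/(4)·0.9930^4·0.1184^0 = +0.972174
  k=1: (−1)^1·4.0000/(1)·0.9930^2·0.1184^2 = -0.055259
  k=2: (−1)^2·4.0000/(4)·0.9930^0·0.1184^4 = +0.000196
d^2_{0,0}(0.2373) = +0.972174 -0.055259 +0.000196 = +0.917112

d=0.9171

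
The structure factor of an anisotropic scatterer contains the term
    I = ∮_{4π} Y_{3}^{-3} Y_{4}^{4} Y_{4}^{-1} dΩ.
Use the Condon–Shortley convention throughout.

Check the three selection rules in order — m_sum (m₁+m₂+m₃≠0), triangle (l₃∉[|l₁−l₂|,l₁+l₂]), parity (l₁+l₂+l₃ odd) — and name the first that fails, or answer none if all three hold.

azimuthal sum: -3 + 4 − 1 = 0  ✓
1 ≤ 4 ≤ 7 (triangle on l)  ✓
L = 3 + 4 + 4 = 11 (odd)  ✗

parity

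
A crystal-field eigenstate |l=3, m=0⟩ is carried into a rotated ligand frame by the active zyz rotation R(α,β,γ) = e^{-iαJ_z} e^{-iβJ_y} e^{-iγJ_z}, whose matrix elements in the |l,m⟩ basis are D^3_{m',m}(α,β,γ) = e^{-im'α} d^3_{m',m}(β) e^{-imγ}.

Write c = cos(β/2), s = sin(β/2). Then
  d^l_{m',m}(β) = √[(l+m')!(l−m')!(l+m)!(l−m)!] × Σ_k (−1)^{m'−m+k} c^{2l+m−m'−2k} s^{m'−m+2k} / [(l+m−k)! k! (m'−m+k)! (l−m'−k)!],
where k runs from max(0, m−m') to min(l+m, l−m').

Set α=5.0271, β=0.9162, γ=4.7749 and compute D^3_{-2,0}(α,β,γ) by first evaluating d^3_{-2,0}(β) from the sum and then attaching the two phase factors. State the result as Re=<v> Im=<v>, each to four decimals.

Split into d^3_{-2,0}(β=0.9162) × two z-phases.
c=cos(0.916200/2)=0.896894, s=sin(0.916200/2)=0.442245; N=√[1·120·6·6]=65.726707
Admissible k: 2..3 (factorial args all ≥0)
  k=2: (−1)^0·65.7267/(12)·0.8969^4·0.4422^2 = +0.693188
  k=3: (−1)^1·65.7267/(12)·0.8969^2·0.4422^4 = -0.168537
d^3_{-2,0}(0.9162) = +0.693188 -0.168537 = +0.524652
Phases: e^{-i·(-2)·5.0271}=-0.808368-0.588678i, e^{-i·(0)·4.7749}=+1.000000+0.000000i ⇒ D=-0.424112-0.308851i

Re=-0.4241 Im=-0.3089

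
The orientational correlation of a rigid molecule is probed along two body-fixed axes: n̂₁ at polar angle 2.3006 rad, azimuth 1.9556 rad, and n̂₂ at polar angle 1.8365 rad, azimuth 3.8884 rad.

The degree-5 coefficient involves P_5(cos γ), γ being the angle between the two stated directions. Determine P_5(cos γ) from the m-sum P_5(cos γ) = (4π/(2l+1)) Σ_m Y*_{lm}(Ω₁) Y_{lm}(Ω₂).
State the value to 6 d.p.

Addition theorem: P_5(cos γ) = (4π/11) Σ_m Y*_{lm}(Ω₁) Y_{lm}(Ω₂), m = −5…5:
  m=-5: Y*=-0.100147-0.036923i  Y=+0.322054-0.216775i  product -0.040257+0.009818i
  m=-4: Y*=-0.009534-0.301792i  Y=+0.330115+0.051366i  product +0.012355-0.100116i
  m=-3: Y*=+0.393042-0.173820i  Y=-0.073193-0.092456i  product -0.044839-0.023617i
  m=-2: Y*=+0.150361+0.145686i  Y=+0.025339-0.327653i  product +0.051544-0.045575i
  m=-1: Y*=+0.096211-0.237562i  Y=-0.030505+0.028237i  product +0.003773+0.009964i
  m=+0: Y*=+0.285985-0.000000i  Y=-0.321619+0.000000i  product -0.091978+0.000000i
  m=+1: Y*=-0.096211-0.237562i  Y=+0.030505+0.028237i  product +0.003773-0.009964i
  m=+2: Y*=+0.150361-0.145686i  Y=+0.025339+0.327653i  product +0.051544+0.045575i
  m=+3: Y*=-0.393042-0.173820i  Y=+0.073193-0.092456i  product -0.044839+0.023617i
  m=+4: Y*=-0.009534+0.301792i  Y=+0.330115-0.051366i  product +0.012355+0.100116i
  m=+5: Y*=+0.100147-0.036923i  Y=-0.322054-0.216775i  product -0.040257-0.009818i
Accumulated sum -0.126824-0.000000i; after 4π/(2l+1) scaling, -0.144884-0.000000i ⇒ P_5 = -0.144884

-0.144884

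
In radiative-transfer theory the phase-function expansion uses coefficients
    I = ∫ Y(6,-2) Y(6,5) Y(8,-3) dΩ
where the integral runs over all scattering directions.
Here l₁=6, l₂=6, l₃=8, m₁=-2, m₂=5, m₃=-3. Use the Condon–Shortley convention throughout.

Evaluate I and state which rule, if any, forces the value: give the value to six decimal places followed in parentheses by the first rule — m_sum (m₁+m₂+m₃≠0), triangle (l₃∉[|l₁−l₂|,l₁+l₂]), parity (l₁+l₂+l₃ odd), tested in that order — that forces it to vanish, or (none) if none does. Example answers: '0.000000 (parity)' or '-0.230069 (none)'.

Rules hold: Σm=0, L=20 even, 0≤8≤12.
N = 13·13·17 = 2873
Δ = 4!·8!·8!/21! = 1/1309458150
Racah Σ t=0..4: t=0:+1/49766400 t=1:−1/3110400 t=2:+1/1327104 t=3:−1/3110400 t=4:+1/49766400 = 1/6635520
⇒ 3j(6 6 8; 0 0 0)² = 350/46189, sgn +1
Racah Σ t=3..4: t=3:−1/174182400 t=4:+1/69672960 = 1/116121600
⇒ 3j(6 6 8; -2 5 -3)² = 44/4199, sgn -1
4πI² = N·(3j₀)²·(3jₘ)² = 1400/6137
I = -1·√(0.228124/4π) = -0.13473519
No selection rule forces the value: the integral is nonzero (none).

-0.134735 (none)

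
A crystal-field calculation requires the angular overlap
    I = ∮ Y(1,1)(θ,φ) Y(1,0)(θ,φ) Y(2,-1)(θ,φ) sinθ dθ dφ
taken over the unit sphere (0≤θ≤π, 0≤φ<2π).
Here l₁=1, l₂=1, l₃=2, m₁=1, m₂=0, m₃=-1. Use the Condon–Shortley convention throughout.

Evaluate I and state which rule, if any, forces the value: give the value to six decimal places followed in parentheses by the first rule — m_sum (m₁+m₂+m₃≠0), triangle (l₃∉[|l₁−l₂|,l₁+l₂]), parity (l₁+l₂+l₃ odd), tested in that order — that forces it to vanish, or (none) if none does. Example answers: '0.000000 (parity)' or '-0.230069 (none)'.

m-sum 0 ✓  L=4 even ✓  0≤2≤2 ✓
Π(2lᵢ+1) = 3×3×5 = 45
triangle coeff Δ(1,1,2) = 1/30
Σ_t [0,0]: t=0:+1/1 = 1/1
(3j)²=2/15 [(1 1 2; 0 0 0)], sign=+1
Σ_t [0,0]: t=0:+1/2 = 1/2
(3j)²=1/10 [(1 1 2; 1 0 -1)], sign=-1
⇒ 4πI² = 3/5
I = (-1)√(3/5/(4π)) = -0.21850969
No selection rule forces the value: the integral is nonzero (none).

-0.218510 (none)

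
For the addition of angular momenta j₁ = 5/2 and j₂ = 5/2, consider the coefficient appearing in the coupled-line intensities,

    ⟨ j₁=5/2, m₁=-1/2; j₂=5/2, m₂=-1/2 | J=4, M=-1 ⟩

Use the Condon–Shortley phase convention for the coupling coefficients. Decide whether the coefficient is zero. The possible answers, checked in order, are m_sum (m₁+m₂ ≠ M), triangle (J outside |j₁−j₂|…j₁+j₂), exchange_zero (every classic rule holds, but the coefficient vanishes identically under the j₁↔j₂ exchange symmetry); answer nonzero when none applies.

exchange_zero

m-sum: m₁+m₂ = -1/2+(-1/2) = -1, M = -1  ✓
triangle: |j₁−j₂| = 0 ≤ J = 4 ≤ j₁+j₂ = 5  ✓
exchange: j₁=j₂ and m₁=m₂, and (−1)^(j₁+j₂−J) = (−1)^1 = −1 forces ⟨j₁m₁;j₂m₂|JM⟩ = −⟨j₂m₂;j₁m₁|JM⟩ = −⟨j₁m₁;j₂m₂|JM⟩ ⇒ the coefficient vanishes identically
Racah sum check: Σ_k collapses to 0 ⇒ CG = 0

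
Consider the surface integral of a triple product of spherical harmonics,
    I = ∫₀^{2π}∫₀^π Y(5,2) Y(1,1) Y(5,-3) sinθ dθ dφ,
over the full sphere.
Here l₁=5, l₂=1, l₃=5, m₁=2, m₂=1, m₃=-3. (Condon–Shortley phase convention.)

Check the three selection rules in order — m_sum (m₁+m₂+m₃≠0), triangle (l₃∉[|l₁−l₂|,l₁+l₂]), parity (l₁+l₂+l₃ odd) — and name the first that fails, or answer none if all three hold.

parity

azimuthal sum: 2 + 1 − 3 = 0  ✓
4 ≤ 5 ≤ 6 (triangle on l)  ✓
L = 5 + 1 + 5 = 11 (odd)  ✗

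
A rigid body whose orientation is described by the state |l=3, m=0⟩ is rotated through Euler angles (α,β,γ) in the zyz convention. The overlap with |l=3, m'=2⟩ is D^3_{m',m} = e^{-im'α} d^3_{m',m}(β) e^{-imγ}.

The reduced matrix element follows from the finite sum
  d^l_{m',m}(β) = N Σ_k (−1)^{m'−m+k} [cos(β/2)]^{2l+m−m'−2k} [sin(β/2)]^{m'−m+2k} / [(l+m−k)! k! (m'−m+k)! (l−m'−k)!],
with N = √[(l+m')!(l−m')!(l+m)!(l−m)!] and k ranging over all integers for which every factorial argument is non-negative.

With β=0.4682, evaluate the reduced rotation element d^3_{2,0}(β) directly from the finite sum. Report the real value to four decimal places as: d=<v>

d^3_{2,0}(β=0.4682) via the finite sum:
c=cos(0.468200/2)=0.972724, s=sin(0.468200/2)=0.231968; N=√[120·1·6·6]=65.726707
The bounds max(0,m−m')=0 and min(l+m,l−m')=1 give 2 terms
  k=0: (−1)^2·65.7267/(12)·0.9727^4·0.2320^2 = +0.263860
  k=1: (−1)^3·65.7267/(12)·0.9727^2·0.2320^4 = -0.015005
d^3_{2,0}(0.4682) = +0.263860 -0.015005 = +0.248854

d=0.2489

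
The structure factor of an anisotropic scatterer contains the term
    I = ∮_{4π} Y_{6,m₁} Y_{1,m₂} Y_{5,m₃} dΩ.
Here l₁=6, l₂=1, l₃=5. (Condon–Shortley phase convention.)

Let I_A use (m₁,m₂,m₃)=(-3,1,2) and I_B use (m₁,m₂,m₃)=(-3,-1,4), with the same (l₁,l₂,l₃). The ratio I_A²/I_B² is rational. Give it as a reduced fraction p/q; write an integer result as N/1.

Shared (l₁,l₂,l₃)=(6,1,5): N and (l;000)² cancel in I_A²/I_B².
A: Δ = 2!·10!·0!/13! = 1/858; Racah Σ t=2..2: t=2:+1/60480 = 1/60480; ⇒ 3j(6 1 5; -3 1 2)² = 6/143, sgn -1
B: Δ = 2!·10!·0!/13! = 1/858; Racah Σ t=0..0: t=0:+1/725760 = 1/725760; ⇒ 3j(6 1 5; -3 -1 4)² = 1/286, sgn -1
I_A²/I_B² = (6/143)/(1/286) = 12/1

12/1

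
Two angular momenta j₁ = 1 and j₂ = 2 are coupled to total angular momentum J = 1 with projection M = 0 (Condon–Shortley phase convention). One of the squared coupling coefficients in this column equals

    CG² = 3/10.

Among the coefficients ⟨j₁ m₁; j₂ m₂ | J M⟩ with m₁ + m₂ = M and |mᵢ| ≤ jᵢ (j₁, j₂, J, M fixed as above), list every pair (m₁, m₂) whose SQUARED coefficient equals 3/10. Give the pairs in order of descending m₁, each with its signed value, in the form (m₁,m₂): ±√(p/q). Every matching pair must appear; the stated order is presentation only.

Admissible pairs with m₁+m₂ = M = 0: (-1,1), (0,0), (1,-1)
  (m₁,m₂)=(1,-1): CG² = 3/10, CG = +√(3/10)   ← matches the target
  (m₁,m₂)=(0,0): CG² = 2/5, CG = −√(2/5)
  (m₁,m₂)=(-1,1): CG² = 3/10, CG = +√(3/10)   ← matches the target
Pairs with CG² = 3/10: (1,-1): +√(3/10); (-1,1): +√(3/10)

(1,-1): +√(3/10); (-1,1): +√(3/10)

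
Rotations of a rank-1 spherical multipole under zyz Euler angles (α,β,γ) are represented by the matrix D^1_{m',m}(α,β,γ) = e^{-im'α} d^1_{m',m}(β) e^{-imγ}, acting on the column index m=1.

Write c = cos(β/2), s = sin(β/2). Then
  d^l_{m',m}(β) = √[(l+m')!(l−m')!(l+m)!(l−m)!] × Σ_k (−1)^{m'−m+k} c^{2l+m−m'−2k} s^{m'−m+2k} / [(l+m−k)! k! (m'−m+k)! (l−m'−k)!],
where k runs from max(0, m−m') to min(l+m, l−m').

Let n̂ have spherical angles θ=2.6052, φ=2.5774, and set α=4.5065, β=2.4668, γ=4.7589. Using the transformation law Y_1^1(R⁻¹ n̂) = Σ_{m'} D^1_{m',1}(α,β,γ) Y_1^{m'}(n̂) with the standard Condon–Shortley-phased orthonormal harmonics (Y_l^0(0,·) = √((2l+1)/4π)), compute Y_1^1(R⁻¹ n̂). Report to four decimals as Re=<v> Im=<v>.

Need the full column D^1_{m',1} for m'=−1..1 at α=4.5065, β=2.4668, γ=4.7589.
cos(β/2)=0.331031, sin(β/2)=0.943620
d^1_{-1,1}: single k=2 term ⇒ +0.890418;  D = +0.862206-0.222363i
d^1_{0,1}: single k=1 term ⇒ +0.441755;  D = +0.020539+0.441277i
d^1_{1,1}: single k=0 term ⇒ +0.109582;  D = -0.108193-0.017391i
Y_1^{m'}(θ=2.6052,φ=2.5774) and Σ D·Y over m':
  (+0.8622-0.2224i)·(-0.1492-0.0944i)  (+0.0205+0.4413i)·(-0.4200+0.0000i)  (-0.1082-0.0174i)·(+0.1492-0.0944i)
Y_1^1(R⁻¹ n̂) = -0.176043-0.225936i

Re=-0.1760 Im=-0.2259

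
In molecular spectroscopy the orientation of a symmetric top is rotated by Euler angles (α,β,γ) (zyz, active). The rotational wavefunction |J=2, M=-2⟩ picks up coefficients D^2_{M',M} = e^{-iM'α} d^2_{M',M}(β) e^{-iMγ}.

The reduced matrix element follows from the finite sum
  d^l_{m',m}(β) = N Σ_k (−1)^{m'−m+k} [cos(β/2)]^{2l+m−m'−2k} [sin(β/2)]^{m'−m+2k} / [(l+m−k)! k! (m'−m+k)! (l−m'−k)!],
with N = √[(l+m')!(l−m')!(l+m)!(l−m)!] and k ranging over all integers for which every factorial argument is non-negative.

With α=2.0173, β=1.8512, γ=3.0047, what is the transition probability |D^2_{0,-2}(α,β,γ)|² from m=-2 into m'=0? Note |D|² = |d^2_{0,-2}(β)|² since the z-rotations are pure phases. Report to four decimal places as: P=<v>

D^2_{0,-2}(2.0173,1.8512,3.0047) = e^{-i·0·2.0173}·d^2_{0,-2}(1.8512)·e^{-i·-2·3.0047}. Compute d first:
c=cos(1.851200/2)=0.601355, s=sin(1.851200/2)=0.798982; N=√[2·2·1·24]=9.797959
Admissible k: 0..0 (factorial args all ≥0)
  k=0: (−1)^2·9.7980/(4)·0.6014^2·0.7990^2 = +0.565473
d^2_{0,-2}(1.8512) = +0.565473
|D^2_{0,-2}|² = |d^2_{0,-2}(β)|² = (+0.565473)² = 0.319759 (the z-rotation phases have unit modulus)

P=0.3198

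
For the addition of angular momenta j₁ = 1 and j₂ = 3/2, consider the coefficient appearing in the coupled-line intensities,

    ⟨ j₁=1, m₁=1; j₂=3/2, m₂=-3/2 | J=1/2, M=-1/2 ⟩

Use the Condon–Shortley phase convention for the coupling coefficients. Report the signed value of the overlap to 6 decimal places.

√[2·2!0!1!/4! · 2!0!0!3!0!1!] = √(2)
  +(−1)^0/∏(0,2,0,0,0,1)! = 1/2  (running 1/2)
⟨..|..⟩ = √(2)·(1/2) = +0.707107

+√(1/2) ≈ +0.707107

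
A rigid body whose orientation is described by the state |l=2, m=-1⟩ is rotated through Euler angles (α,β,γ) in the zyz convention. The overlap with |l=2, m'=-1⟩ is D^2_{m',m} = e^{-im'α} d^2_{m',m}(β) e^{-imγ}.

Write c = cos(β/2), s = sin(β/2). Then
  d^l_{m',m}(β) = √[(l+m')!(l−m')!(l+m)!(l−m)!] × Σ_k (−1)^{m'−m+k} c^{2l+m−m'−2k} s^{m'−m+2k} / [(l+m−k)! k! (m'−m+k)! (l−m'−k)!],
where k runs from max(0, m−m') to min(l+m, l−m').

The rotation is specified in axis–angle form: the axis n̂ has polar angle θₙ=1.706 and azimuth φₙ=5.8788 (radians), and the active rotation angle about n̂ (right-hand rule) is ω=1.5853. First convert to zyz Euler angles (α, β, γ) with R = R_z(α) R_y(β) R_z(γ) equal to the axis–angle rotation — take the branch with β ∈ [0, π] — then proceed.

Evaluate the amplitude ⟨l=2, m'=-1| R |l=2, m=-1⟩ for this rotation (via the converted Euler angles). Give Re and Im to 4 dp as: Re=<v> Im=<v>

Re=-0.4797 Im=0.1337

Axis–angle → zyz. n̂ = (sinθₙcosφₙ, sinθₙsinφₙ, cosθₙ) = (+0.910954, -0.389863, -0.134792), ω = 1.5853.
R = I cosω + sinω [n̂]ₓ + (1−cosω) n̂n̂ᵀ gives
  R = [+0.827370, -0.225520, -0.514392; -0.495076, +0.139694, -0.857546; +0.265252, +0.964171, +0.003929]
β = atan2(√(R₁₃²+R₂₃²), R₃₃) = 1.566867; α = atan2(R₂₃, R₁₃) mod 2π = 4.172085; γ = atan2(R₃₂, −R₃₁) mod 2π = 1.839263
First d^2_{-1,-1}(β=1.5669), then the phase factors e^{-i(-1)α} and e^{-i(-1)γ}:
With c≡cos(β/2)=0.708495 and s≡sin(β/2)=0.705716, N=[1·6·1·6]^{1/2}=6.000000
Admissible k: 0..1 (factorial args all ≥0)
  k=0: (−1)^0·6.0000/(6)·0.7085^4·0.7057^0 = +0.251968
  k=1: (−1)^1·6.0000/(2)·0.7085^2·0.7057^2 = -0.749988
d^2_{-1,-1}(1.5669) = +0.251968 -0.749988 = -0.498020
Phases: e^{-i·(-1)·4.1721}=-0.514396-0.857553i, e^{-i·(-1)·1.8393}=-0.265254+0.964179i ⇒ D=-0.479732+0.133719i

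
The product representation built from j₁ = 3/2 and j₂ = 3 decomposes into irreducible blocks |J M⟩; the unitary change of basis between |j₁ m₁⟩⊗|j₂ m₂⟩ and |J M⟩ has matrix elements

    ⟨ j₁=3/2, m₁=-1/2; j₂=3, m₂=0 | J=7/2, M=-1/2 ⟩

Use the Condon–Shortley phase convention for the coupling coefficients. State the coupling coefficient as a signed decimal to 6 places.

−√(2/21) = -0.308607

j₁+j₂−J=1  J+j₁−j₂=2  J−j₁+j₂=5  j₁+j₂+J+1=9
(j₁±m₁, j₂±m₂, J±M) = (1,2,3,3,3,4)
P² = 384/7
sum k=0..1:
  [0] +1/24 = 1/24
  [1] −1/12 = -1/12
S = -1/24
C² = P²·S² = 2/21 ; C = -0.308607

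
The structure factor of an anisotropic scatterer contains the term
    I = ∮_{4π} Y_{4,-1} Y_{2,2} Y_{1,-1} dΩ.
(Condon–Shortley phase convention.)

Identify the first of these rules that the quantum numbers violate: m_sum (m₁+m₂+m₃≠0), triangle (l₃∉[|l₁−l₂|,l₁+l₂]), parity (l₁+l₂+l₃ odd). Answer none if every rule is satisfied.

azimuthal sum: -1 + 2 − 1 = 0  ✓
l₃ must lie in [2,6]; have l₃=1  ✗
L = 4 + 2 + 1 = 7 (odd)

triangle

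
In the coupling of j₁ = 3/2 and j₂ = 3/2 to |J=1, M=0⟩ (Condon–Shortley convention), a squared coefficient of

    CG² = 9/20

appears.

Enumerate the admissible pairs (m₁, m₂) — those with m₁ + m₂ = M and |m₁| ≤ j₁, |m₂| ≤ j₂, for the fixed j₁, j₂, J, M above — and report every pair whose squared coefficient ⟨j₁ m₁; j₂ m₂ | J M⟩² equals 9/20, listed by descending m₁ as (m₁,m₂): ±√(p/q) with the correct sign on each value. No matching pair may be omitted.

Admissible pairs with m₁+m₂ = M = 0: (-3/2,3/2), (-1/2,1/2), (1/2,-1/2), (3/2,-3/2)
  (m₁,m₂)=(3/2,-3/2): CG² = 9/20, CG = +√(9/20)   ← matches the target
  (m₁,m₂)=(1/2,-1/2): CG² = 1/20, CG = −√(1/20)
  (m₁,m₂)=(-1/2,1/2): CG² = 1/20, CG = −√(1/20)
  (m₁,m₂)=(-3/2,3/2): CG² = 9/20, CG = +√(9/20)   ← matches the target
Pairs with CG² = 9/20: (3/2,-3/2): +√(9/20); (-3/2,3/2): +√(9/20)

(3/2,-3/2): +√(9/20); (-3/2,3/2): +√(9/20)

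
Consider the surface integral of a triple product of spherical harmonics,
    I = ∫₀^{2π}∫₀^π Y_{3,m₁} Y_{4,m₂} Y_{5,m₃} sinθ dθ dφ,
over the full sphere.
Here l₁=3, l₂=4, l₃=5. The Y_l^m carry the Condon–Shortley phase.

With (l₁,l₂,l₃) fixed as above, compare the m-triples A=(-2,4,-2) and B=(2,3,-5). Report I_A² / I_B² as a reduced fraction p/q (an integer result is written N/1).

4/15

Same 3,4,5: normalisation and zero-m 3j drop out of the ratio.
A: Δ: 2! 4! 6! / 13! → 1/180180; sum: t=2:+1/8640 = 1/8640; 3j²(3 4 5; -2 4 -2) = Δ·Π!·Σ² = 14/1287  (sign -1)
B: Δ: 2! 4! 6! / 13! → 1/180180; sum: t=1:−1/17280 = -1/17280; 3j²(3 4 5; 2 3 -5) = Δ·Π!·Σ² = 35/858  (sign -1)
I_A²/I_B² = (14/1287)/(35/858) = 4/15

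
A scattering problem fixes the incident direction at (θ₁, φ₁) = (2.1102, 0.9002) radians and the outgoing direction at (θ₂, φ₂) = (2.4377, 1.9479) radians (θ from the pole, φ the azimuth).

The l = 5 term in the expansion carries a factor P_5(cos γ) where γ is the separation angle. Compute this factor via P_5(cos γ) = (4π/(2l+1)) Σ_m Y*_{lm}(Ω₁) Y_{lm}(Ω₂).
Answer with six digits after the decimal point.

Summing Y*_{l m}(θ₁,φ₁)·Y_{l m}(θ₂,φ₂) over m ∈ [−5, 5]; prefactor 4π/(2·5+1) = 1.142397:
  m=-5: (-0.04529 - 0.21103j) × (-0.05011 + 0.01631j) = 0.00571 + 0.00984j  (running Σ = 0.00571 + 0.00984j)
  m=-4: (0.36624 + 0.18109j) × (-0.01224 + 0.19591j) = -0.03996 + 0.06954j  (running Σ = -0.03425 + 0.07937j)
  m=-3: (-0.27158 + 0.12818j) × (0.35901 + 0.16879j) = -0.11914 + 0.00018j  (running Σ = -0.15338 + 0.07955j)
  m=-2: (-0.03042 + 0.13015j) × (0.29321 - 0.27547j) = 0.02693 + 0.04654j  (running Σ = -0.12645 + 0.12609j)
  m=-1: (-0.21037 - 0.26521j) × (0.00334 + 0.00842j) = 0.00153 - 0.00266j  (running Σ = -0.12492 + 0.12344j)
  m=0: (-0.05513 + 0.00000j) × (0.39256 + 0.00000j) = -0.02164 + 0.00000j  (running Σ = -0.14656 + 0.12344j)
  m=1: (0.21037 - 0.26521j) × (-0.00334 + 0.00842j) = 0.00153 + 0.00266j  (running Σ = -0.14503 + 0.12609j)
  m=2: (-0.03042 - 0.13015j) × (0.29321 + 0.27547j) = 0.02693 - 0.04654j  (running Σ = -0.11810 + 0.07955j)
  m=3: (0.27158 + 0.12818j) × (-0.35901 + 0.16879j) = -0.11914 - 0.00018j  (running Σ = -0.23723 + 0.07937j)
  m=4: (0.36624 - 0.18109j) × (-0.01224 - 0.19591j) = -0.03996 - 0.06954j  (running Σ = -0.27719 + 0.00984j)
  m=5: (0.04529 - 0.21103j) × (0.05011 + 0.01631j) = 0.00571 - 0.00984j  (running Σ = -0.27148 - 0.00000j)
Total Σ_m = -0.27148 - 0.00000j. Multiply by 1.142397: -0.31014 - 0.00000j. P_5(cos γ) = -0.310140

-0.310140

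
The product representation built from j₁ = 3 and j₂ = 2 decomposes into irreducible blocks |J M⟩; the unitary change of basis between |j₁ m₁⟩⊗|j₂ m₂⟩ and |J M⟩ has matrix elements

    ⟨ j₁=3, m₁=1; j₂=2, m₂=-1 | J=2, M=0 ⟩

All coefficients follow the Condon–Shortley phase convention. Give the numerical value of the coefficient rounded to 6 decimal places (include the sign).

−√(1/7) = -0.377964

√[5·3!3!1!/8! · 4!2!1!3!2!2!] = √(36/7)
  +(−1)^0/∏(0,3,2,1,1,0)! = 1/12  (running 1/12)
  +(−1)^1/∏(1,2,1,0,2,1)! = -1/4  (running -1/6)
⟨..|..⟩ = √(36/7)·(-1/6) = -0.377964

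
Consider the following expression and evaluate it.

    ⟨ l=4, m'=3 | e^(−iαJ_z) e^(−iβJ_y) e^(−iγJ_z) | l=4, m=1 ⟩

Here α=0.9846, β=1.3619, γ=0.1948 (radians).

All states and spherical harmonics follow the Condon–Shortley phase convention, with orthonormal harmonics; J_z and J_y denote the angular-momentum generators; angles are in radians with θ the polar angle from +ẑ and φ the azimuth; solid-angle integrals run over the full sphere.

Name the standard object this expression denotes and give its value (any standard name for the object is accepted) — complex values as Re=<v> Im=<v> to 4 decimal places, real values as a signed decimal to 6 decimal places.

This is a Wigner D-matrix element — the rotation-matrix element ⟨l m'| R(α,β,γ) |l m⟩ in the angular-momentum basis.
D^4_{3,1}(0.9846,1.3619,0.1948) = e^{-i·3·0.9846}·d^4_{3,1}(1.3619)·e^{-i·1·0.1948}. Compute d first:
c=cos(1.361900/2)=0.776975, s=sin(1.361900/2)=0.629531; N=√[5040·1·120·6]=1904.940944
The bounds max(0,m−m')=0 and min(l+m,l−m')=1 give 2 terms
  k=0: (−1)^2·1904.9409/(240)·0.7770^6·0.6295^2 = +0.692066
  k=1: (−1)^3·1904.9409/(144)·0.7770^4·0.6295^4 = -0.757211
d^4_{3,1}(1.3619) = +0.692066 -0.757211 = -0.065145
Phases: e^{-i·(3)·0.9846}=-0.982419-0.186691i, e^{-i·(1)·0.1948}=+0.981086-0.193570i ⇒ D=+0.065144-0.000456i

Wigner D-matrix element, Re=0.0651 Im=-0.0005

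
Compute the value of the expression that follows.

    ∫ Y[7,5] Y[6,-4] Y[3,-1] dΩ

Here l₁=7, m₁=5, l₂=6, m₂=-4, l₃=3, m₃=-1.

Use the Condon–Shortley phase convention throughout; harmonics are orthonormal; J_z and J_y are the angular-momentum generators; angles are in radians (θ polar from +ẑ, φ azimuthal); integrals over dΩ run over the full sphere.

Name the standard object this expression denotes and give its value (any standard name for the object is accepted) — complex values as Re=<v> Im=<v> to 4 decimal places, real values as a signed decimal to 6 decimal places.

Gaunt coefficient, -0.082471

This is a Gaunt coefficient — the integral of a triple product of spherical harmonics over the sphere.
Checks pass: Σm=0; 16 even; l₃=3∈[1,13].
(2·7+1)(2·6+1)(2·3+1) = 1365
Δ: 10! 4! 2! / 17! → 1/2042040
sum: t=4:+1/207360 t=5:−1/57600 t=6:+1/207360 = -1/129600
3j²(7 6 3; 0 0 0) = Δ·Π!·Σ² = 168/12155  (sign +1)
sum: t=0:+1/29030400 t=1:−1/2177280 t=2:+1/3870720 = -29/174182400
3j²(7 6 3; 5 -4 -1) = Δ·Π!·Σ² = 841/185640  (sign -1)
combine: 4πI² = 1365·168/12155·841/185640 = 17661/206635
take √, sign -1: I = -0.08247091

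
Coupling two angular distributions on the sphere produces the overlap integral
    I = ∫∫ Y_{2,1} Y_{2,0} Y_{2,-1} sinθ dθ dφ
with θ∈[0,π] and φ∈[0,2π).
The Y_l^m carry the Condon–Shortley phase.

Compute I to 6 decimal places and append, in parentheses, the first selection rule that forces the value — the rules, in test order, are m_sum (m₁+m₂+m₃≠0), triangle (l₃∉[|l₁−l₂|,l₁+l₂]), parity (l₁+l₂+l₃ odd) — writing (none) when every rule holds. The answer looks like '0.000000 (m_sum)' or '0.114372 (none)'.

Rules hold: Σm=0, L=6 even, 0≤2≤4.
N = 5·5·5 = 125
Δ = 2!·2!·2!/7! = 1/630
Racah Σ t=0..2: t=0:+1/8 t=1:−1/1 t=2:+1/8 = -3/4
⇒ 3j(2 2 2; 0 0 0)² = 2/35, sgn -1
Racah Σ t=0..1: t=0:+1/4 t=1:−1/2 = -1/4
⇒ 3j(2 2 2; 1 0 -1)² = 1/70, sgn +1
4πI² = N·(3j₀)²·(3jₘ)² = 5/49
I = -1·√(0.102041/4π) = -0.09011188
No selection rule forces the value: the integral is nonzero (none).

-0.090112 (none)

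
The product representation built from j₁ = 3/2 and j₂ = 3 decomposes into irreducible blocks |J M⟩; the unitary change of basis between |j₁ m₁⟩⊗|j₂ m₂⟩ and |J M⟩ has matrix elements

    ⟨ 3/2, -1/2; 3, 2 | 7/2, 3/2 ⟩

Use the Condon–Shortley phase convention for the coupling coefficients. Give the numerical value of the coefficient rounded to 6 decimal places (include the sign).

triangle: 1!·2!·5!/9! = 240/362880
(j±m)!: 1!·2!·5!·1!·5!·2! = 57600
prefactor² = (2J+1)·Δ·N² = 6400/21
  k=0: +1/(0!·1!·2!·5!·0!·0!) = 1/240
  k=1: −1/(1!·0!·1!·4!·1!·1!) = -1/24
Σ = -3/80  ⇒  CG² = 6400/21·(-3/80)² = 3/7
CG = −√(3/7) = -0.654654

-0.654654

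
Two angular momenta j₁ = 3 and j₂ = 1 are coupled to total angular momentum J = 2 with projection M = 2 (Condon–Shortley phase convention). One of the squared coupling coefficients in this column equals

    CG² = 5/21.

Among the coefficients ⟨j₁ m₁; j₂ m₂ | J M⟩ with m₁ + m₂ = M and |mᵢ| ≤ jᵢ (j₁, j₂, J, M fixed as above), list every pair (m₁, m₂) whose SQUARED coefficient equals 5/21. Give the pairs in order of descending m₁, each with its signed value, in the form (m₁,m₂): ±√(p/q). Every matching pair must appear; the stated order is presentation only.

Admissible pairs with m₁+m₂ = M = 2: (1,1), (2,0), (3,-1)
  (m₁,m₂)=(3,-1): CG² = 5/7, CG = +√(5/7)
  (m₁,m₂)=(2,0): CG² = 5/21, CG = −√(5/21)   ← matches the target
  (m₁,m₂)=(1,1): CG² = 1/21, CG = +√(1/21)
Pairs with CG² = 5/21: (2,0): −√(5/21)

(2,0): −√(5/21)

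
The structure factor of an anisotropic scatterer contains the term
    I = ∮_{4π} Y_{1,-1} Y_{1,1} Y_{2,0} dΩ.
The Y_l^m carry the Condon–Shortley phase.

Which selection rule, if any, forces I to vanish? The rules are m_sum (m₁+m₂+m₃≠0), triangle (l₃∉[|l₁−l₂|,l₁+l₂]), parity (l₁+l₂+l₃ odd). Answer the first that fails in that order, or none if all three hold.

none

m₁+m₂+m₃ = -1 + 1 + 0 = 0  ✓
triangle: |1−1|=0 ≤ l₃=2 ≤ 1+1=2  ✓
parity: l₁+l₂+l₃ = 4 is even  ✓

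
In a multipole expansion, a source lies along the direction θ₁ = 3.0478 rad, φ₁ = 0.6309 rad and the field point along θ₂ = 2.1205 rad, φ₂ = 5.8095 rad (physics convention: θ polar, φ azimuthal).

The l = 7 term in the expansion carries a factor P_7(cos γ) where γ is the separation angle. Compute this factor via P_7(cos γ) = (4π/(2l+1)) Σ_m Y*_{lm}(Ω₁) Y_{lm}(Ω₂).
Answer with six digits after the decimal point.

0.306702

Addition theorem: P_7(cos γ) = (4π/15) Σ_m Y*_{lm}(Ω₁) Y_{lm}(Ω₂), m = −7…7:
  m=-7: Y*=(-0.000000, -0.000000)  Y=(-0.161392, -0.028403)  product (0.000000, 0.000000)
  m=-6: Y*=(0.000001, 0.000001)  Y=(0.358956, -0.110834)  product (0.000000, 0.000000)
  m=-5: Y*=(-0.000031, -0.000000)  Y=(-0.301631, 0.294340)  product (0.000010, -0.000009)
  m=-4: Y*=(0.000453, -0.000322)  Y=(0.035365, -0.105323)  product (-0.000018, -0.000059)
  m=-3: Y*=(-0.002245, 0.006732)  Y=(-0.044622, -0.295768)  product (0.002091, 0.000364)
  m=-2: Y*=(-0.019307, -0.060482)  Y=(0.151635, 0.210870)  product (0.009826, -0.013243)
  m=-1: Y*=(0.291145, 0.212680)  Y=(0.179048, 0.091782)  product (0.032609, 0.064802)
  m=+0: Y*=(-0.962031, -0.000000)  Y=(-0.287997, 0.000000)  product (0.277062, 0.000000)
  m=+1: Y*=(-0.291145, 0.212680)  Y=(-0.179048, 0.091782)  product (0.032609, -0.064802)
  m=+2: Y*=(-0.019307, 0.060482)  Y=(0.151635, -0.210870)  product (0.009826, 0.013243)
  m=+3: Y*=(0.002245, 0.006732)  Y=(0.044622, -0.295768)  product (0.002091, -0.000364)
  m=+4: Y*=(0.000453, 0.000322)  Y=(0.035365, 0.105323)  product (-0.000018, 0.000059)
  m=+5: Y*=(0.000031, -0.000000)  Y=(0.301631, 0.294340)  product (0.000010, 0.000009)
  m=+6: Y*=(0.000001, -0.000001)  Y=(0.358956, 0.110834)  product (0.000000, -0.000000)
  m=+7: Y*=(0.000000, -0.000000)  Y=(0.161392, -0.028403)  product (0.000000, -0.000000)
Σ over m = (0.366098, 0.000000); ×(4π/15) → (0.306702, 0.000000). Real part: 0.306702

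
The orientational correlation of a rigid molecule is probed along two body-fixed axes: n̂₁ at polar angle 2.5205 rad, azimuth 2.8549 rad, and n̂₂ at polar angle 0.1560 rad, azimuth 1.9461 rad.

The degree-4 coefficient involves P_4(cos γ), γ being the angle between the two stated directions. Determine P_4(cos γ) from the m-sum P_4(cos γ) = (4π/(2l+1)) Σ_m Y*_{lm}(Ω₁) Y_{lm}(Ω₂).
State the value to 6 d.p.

Expand P_4 via completeness: Σ_{m} conj(Y_{4,m}) at Ω₁ times Y_{4,m} at Ω₂ —
  term(m=-4) = -0.000012-0.000006i   from Y*(Ω₁)=+0.020879-0.046253i, Y(Ω₂)=+0.000018-0.000257i
  term(m=-3) = +0.000851-0.000375i   from Y*(Ω₁)=+0.130861-0.152026i, Y(Ω₂)=+0.004186+0.001996i
  term(m=-2) = -0.004730+0.018773i   from Y*(Ω₁)=+0.345404-0.223046i, Y(Ω₂)=-0.034433+0.032117i
  term(m=-1) = -0.062383-0.080049i   from Y*(Ω₁)=+0.349944-0.103168i, Y(Ω₂)=-0.101965-0.258809i
  term(m=+0) = -0.120935-0.000000i   from Y*(Ω₁)=-0.162046-0.000000i, Y(Ω₂)=+0.746299+0.000000i
  term(m=+1) = -0.062383+0.080049i   from Y*(Ω₁)=-0.349944-0.103168i, Y(Ω₂)=+0.101965-0.258809i
  term(m=+2) = -0.004730-0.018773i   from Y*(Ω₁)=+0.345404+0.223046i, Y(Ω₂)=-0.034433-0.032117i
  term(m=+3) = +0.000851+0.000375i   from Y*(Ω₁)=-0.130861-0.152026i, Y(Ω₂)=-0.004186+0.001996i
  term(m=+4) = -0.000012+0.000006i   from Y*(Ω₁)=+0.020879+0.046253i, Y(Ω₂)=+0.000018+0.000257i
Accumulated sum -0.253481+0.000000i; after 4π/(2l+1) scaling, -0.353926+0.000000i ⇒ P_4 = -0.353926

-0.353926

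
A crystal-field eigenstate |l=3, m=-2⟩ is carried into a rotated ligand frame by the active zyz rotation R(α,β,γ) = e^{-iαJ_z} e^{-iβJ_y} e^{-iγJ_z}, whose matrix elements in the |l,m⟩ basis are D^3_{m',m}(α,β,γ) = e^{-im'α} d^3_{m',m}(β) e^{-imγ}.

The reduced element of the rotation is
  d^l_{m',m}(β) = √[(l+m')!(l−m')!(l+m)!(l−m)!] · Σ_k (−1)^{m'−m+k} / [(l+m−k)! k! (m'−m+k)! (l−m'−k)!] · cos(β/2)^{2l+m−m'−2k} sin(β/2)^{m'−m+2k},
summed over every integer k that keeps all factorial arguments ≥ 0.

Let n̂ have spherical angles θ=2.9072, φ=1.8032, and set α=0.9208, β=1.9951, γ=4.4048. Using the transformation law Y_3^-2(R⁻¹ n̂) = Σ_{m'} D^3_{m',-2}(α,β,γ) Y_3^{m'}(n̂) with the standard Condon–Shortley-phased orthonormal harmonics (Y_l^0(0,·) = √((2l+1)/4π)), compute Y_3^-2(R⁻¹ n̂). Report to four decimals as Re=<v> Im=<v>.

Need the full column D^3_{m',-2} for m'=−3..3 at α=0.9208, β=1.9951, γ=4.4048.
cos(β/2)=0.542362, sin(β/2)=0.840145
d^3_{-3,-2}: single k=1 term ⇒ +0.096578;  D = +0.052638-0.080972i
d^3_{-2,-2}: k∈[0..1] ⇒ +0.025453 -0.305377 = -0.279924;  D = +0.094505+0.263489i
d^3_{-1,-2}: k∈[0..1] ⇒ -0.124681 +0.598358 = +0.473676;  D = -0.451726-0.142523i
d^3_{0,-2}: k∈[0..1] ⇒ +0.334524 -0.802705 = -0.468181;  D = +0.382350-0.270189i
d^3_{1,-2}: k∈[0..1] ⇒ -0.598358 +0.717893 = +0.119536;  D = -0.004161+0.119463i
d^3_{2,-2}: k∈[0..1] ⇒ +0.732766 -0.351661 = +0.381105;  D = +0.295179+0.241060i
d^3_{3,-2}: single k=0 term ⇒ -0.556078;  D = -0.540666+0.130012i
Y_3^{m'}(θ=2.9072,φ=1.8032) and Σ D·Y over m':
  (+0.0526-0.0810i)·(+0.0034+0.0040i)  (+0.0945+0.2635i)·(+0.0479-0.0240i)  (-0.4517-0.1425i)·(-0.0645-0.2725i)  (+0.3824-0.2702i)·(-0.6280+0.0000i)  (-0.0042+0.1195i)·(+0.0645-0.2725i)  (+0.2952+0.2411i)·(+0.0479+0.0240i)  (-0.5407+0.1300i)·(-0.0034+0.0040i)
Y_3^-2(R⁻¹ n̂) = -0.196543+0.337144i

Re=-0.1965 Im=0.3371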